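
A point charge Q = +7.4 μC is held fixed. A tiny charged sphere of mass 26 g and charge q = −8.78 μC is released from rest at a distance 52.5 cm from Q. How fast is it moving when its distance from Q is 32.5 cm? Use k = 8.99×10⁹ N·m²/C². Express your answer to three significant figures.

7.26 m/s

Only the electrostatic force acts, so mechanical energy is conserved: ½mv² = U₁ − U₂ = kQq(1/r₁ − 1/r₂).
U₁ − U₂ = (8.99×10⁹ N·m²/C²)(7.40×10⁻⁶ C)(-8.78×10⁻⁶ C)(1/0.525 − 1/0.325) = 0.685 J.
v = √(2·0.685/0.0260) = 7.26 m/s.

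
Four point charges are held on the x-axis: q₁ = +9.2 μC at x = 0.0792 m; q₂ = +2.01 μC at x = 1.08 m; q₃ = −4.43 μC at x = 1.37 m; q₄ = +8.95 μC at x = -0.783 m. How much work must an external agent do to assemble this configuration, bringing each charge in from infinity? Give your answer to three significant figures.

The work to assemble the configuration equals its total potential energy, U = Σ kqᵢqⱼ/rᵢⱼ over all pairs.
Pair separations: r₁₂ = 1.00 m, r₁₃ = 1.29 m, r₁₄ = 0.862 m, r₂₃ = 0.290 m, r₂₄ = 1.86 m, r₃₄ = 2.15 m.
Summing all 6 pair terms gives U = 0.386 J.

0.386 J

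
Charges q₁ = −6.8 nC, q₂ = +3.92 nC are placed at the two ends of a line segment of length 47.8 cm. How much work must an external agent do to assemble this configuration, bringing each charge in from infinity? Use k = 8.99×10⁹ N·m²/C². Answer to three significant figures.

-5.01×10⁻⁷ J

The assembly work is the sum of pairwise potential energies, U = Σ_{i<j} kqᵢqⱼ/rᵢⱼ.
The separation is r = 0.478 m.
U = (-5.01×10⁻⁷) = -5.01×10⁻⁷ J.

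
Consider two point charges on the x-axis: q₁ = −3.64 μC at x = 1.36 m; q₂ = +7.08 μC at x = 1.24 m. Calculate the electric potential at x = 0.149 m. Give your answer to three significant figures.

3.13×10⁴ V

The total potential is the scalar sum of each charge's contribution, V = Σ kqᵢ/rᵢ.
Distances from the field point to each charge: r₁ = 1.21 m, r₂ = 1.09 m.
V = k[(-3.64×10⁻⁶)/(1.21) + (7.08×10⁻⁶)/(1.09)] = 3.13×10⁴ V.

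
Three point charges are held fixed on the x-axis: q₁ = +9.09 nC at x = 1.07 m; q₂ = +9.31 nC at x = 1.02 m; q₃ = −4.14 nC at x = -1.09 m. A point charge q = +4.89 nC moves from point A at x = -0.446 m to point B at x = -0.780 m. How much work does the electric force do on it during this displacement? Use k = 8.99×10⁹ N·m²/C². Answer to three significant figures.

4.04×10⁻⁷ J

The work done by the electric force is W_field = −ΔU = −q(V_B − V_A) = q(V_A − V_B).
At A: distances to the source charges are 1.52 m, 1.47 m, 0.644 m; V_A = Σ kqᵢ/rᵢ = 53.2 V.
At B: distances to the source charges are 1.85 m, 1.80 m, 0.310 m; V_B = Σ kqᵢ/rᵢ = -29.4 V.
ΔV = V_B − V_A = -82.6 V.
W_field = −qΔV = −(4.89×10⁻⁹ C)(-82.6 V) = 4.04×10⁻⁷ J.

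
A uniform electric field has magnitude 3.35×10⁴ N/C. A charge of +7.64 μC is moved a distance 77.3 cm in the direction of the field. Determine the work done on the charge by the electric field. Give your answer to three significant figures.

0.198 J

The potential change for a displacement 77.3 cm in the direction of the field is ΔV = −Ed = -2.59×10⁴ V.
W_field = −qΔV = 0.198 J.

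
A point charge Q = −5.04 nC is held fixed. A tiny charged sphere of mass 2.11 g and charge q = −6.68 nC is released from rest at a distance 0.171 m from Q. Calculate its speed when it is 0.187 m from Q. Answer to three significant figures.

Only the electrostatic force acts, so mechanical energy is conserved: ½mv² = U₁ − U₂ = kQq(1/r₁ − 1/r₂).
U₁ − U₂ = (8.99×10⁹ N·m²/C²)(-5.04×10⁻⁹ C)(-6.68×10⁻⁹ C)(1/0.171 − 1/0.187) = 1.51×10⁻⁷ J.
v = √(2·1.51×10⁻⁷/2.11×10⁻³) = 0.0120 m/s.

0.0120 m/s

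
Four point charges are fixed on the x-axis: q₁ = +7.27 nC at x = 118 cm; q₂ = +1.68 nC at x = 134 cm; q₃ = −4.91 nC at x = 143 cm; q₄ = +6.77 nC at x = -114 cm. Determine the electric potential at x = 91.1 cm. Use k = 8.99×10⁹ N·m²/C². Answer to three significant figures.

223 V

Electric potential is a scalar, so the contributions from each charge add algebraically: V = Σ kqᵢ/rᵢ.
Distances from the field point to each charge: r₁ = 0.269 m, r₂ = 0.429 m, r₃ = 0.519 m, r₄ = 2.05 m.
V = k[(7.27×10⁻⁹)/(0.269) + (1.68×10⁻⁹)/(0.429) + (-4.91×10⁻⁹)/(0.519) + (6.77×10⁻⁹)/(2.05)] = 223 V.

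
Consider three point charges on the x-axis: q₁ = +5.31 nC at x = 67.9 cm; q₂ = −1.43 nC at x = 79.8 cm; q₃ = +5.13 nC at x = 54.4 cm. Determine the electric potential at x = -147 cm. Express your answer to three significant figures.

39.4 V

Electric potential is a scalar, so the contributions from each charge add algebraically: V = Σ kqᵢ/rᵢ.
Distances from the field point to each charge: r₁ = 2.15 m, r₂ = 2.27 m, r₃ = 2.01 m.
V = k[(5.31×10⁻⁹)/(2.15) + (-1.43×10⁻⁹)/(2.27) + (5.13×10⁻⁹)/(2.01)] = 39.4 V.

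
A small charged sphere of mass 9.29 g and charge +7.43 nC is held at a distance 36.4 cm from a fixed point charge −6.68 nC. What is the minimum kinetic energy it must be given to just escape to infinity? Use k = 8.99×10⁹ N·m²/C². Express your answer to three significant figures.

1.23×10⁻⁶ J

To just escape, total mechanical energy must reach zero at infinity: ½mv²_min + U = 0, so ½mv²_min = −U = |kQq|/r.
|U| = |kQq|/r = (8.99×10⁹ N·m²/C²)(6.68×10⁻⁹)(7.43×10⁻⁹)/(0.364) = 1.23×10⁻⁶ J.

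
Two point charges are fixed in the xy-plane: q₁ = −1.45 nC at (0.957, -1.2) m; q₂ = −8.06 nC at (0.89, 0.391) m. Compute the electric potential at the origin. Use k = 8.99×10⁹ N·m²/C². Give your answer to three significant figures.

Electric potential is a scalar, so the contributions from each charge add algebraically: V = Σ kqᵢ/rᵢ.
Distances from the field point to each charge: r₁ = 1.53 m, r₂ = 0.972 m.
V = k[(-1.45×10⁻⁹)/(1.53) + (-8.06×10⁻⁹)/(0.972)] = -83.0 V.

-83.0 V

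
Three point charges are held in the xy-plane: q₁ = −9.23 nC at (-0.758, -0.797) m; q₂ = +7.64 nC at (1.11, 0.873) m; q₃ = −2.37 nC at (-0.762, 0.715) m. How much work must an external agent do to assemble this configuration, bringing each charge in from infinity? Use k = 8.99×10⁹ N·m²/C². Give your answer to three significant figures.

-2.10×10⁻⁷ J

The work to assemble the configuration equals its total potential energy, U = Σ kqᵢqⱼ/rᵢⱼ over all pairs.
Pair separations: r₁₂ = 2.51 m, r₁₃ = 1.51 m, r₂₃ = 1.88 m.
U = (-2.53×10⁻⁷) + (1.30×10⁻⁷) + (-8.66×10⁻⁸) = -2.10×10⁻⁷ J.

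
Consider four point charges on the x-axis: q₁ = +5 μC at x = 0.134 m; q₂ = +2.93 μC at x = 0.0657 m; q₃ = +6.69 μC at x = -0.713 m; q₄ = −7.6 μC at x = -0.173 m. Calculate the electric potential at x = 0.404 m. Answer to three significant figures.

Electric potential is a scalar, so the contributions from each charge add algebraically: V = Σ kqᵢ/rᵢ.
Distances from the field point to each charge: r₁ = 0.270 m, r₂ = 0.338 m, r₃ = 1.12 m, r₄ = 0.577 m.
V = k[(5.00×10⁻⁶)/(0.270) + (2.93×10⁻⁶)/(0.338) + (6.69×10⁻⁶)/(1.12) + (-7.60×10⁻⁶)/(0.577)] = 1.80×10⁵ V.

1.80×10⁵ V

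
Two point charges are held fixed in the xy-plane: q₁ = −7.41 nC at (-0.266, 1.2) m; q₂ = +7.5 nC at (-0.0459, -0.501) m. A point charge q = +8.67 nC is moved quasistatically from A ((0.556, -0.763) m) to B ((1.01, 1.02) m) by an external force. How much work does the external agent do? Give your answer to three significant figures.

-7.52×10⁻⁷ J

For quasistatic motion the external work equals the change in potential energy: W_ext = qΔV = q(V_B − V_A).
At A: distances to the source charges are 2.13 m, 0.656 m; V_A = Σ kqᵢ/rᵢ = 71.4 V.
At B: distances to the source charges are 1.29 m, 1.85 m; V_B = Σ kqᵢ/rᵢ = -15.3 V.
ΔV = V_B − V_A = -86.7 V.
W_ext = qΔV = (8.67×10⁻⁹ C)(-86.7 V) = -7.52×10⁻⁷ J.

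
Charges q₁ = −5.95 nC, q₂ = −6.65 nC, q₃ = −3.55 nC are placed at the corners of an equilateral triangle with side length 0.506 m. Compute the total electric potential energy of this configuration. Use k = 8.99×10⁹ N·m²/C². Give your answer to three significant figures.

The work to assemble the configuration equals its total potential energy, U = Σ kqᵢqⱼ/rᵢⱼ over all pairs.
All three pair separations equal the side length, 0.506 m.
U = (7.03×10⁻⁷) + (3.75×10⁻⁷) + (4.19×10⁻⁷) = 1.50×10⁻⁶ J.

1.50×10⁻⁶ J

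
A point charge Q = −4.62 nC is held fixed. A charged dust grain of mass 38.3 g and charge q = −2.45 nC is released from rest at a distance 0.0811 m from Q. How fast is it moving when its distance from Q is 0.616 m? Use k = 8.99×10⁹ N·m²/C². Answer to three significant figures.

Only the electrostatic force acts, so mechanical energy is conserved: ½mv² = U₁ − U₂ = kQq(1/r₁ − 1/r₂).
U₁ − U₂ = (8.99×10⁹ N·m²/C²)(-4.62×10⁻⁹ C)(-2.45×10⁻⁹ C)(1/0.0811 − 1/0.616) = 1.09×10⁻⁶ J.
v = √(2·1.09×10⁻⁶/0.0383) = 7.54×10⁻³ m/s.

7.54×10⁻³ m/s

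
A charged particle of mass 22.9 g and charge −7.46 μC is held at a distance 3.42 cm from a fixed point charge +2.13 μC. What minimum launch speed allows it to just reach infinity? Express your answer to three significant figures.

19.1 m/s

To just escape, total mechanical energy must reach zero at infinity: ½mv²_min + U = 0, so ½mv²_min = −U = |kQq|/r.
|U| = |kQq|/r = (8.99×10⁹ N·m²/C²)(2.13×10⁻⁶)(7.46×10⁻⁶)/(0.0342) = 4.18 J.
v_min = √(2|U|/m) = √(2·4.18/0.0229) = 19.1 m/s.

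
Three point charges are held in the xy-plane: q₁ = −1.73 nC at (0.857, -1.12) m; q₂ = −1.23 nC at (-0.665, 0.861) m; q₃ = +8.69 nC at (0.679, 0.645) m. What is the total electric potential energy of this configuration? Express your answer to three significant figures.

-1.39×10⁻⁷ J

The work to assemble the configuration equals its total potential energy, U = Σ kqᵢqⱼ/rᵢⱼ over all pairs.
Pair separations: r₁₂ = 2.50 m, r₁₃ = 1.77 m, r₂₃ = 1.36 m.
U = (7.66×10⁻⁹) + (-7.62×10⁻⁸) + (-7.06×10⁻⁸) = -1.39×10⁻⁷ J.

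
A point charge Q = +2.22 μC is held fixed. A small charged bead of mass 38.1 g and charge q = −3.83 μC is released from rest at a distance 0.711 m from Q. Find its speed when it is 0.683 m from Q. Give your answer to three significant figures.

0.481 m/s

Only the electrostatic force acts, so mechanical energy is conserved: ½mv² = U₁ − U₂ = kQq(1/r₁ − 1/r₂).
U₁ − U₂ = (8.99×10⁹ N·m²/C²)(2.22×10⁻⁶ C)(-3.83×10⁻⁶ C)(1/0.711 − 1/0.683) = 4.41×10⁻³ J.
v = √(2·4.41×10⁻³/0.0381) = 0.481 m/s.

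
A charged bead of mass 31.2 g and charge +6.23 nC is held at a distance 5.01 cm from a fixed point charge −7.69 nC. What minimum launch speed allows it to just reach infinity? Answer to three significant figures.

To just escape, total mechanical energy must reach zero at infinity: ½mv²_min + U = 0, so ½mv²_min = −U = |kQq|/r.
|U| = |kQq|/r = (8.99×10⁹ N·m²/C²)(7.69×10⁻⁹)(6.23×10⁻⁹)/(0.0501) = 8.60×10⁻⁶ J.
v_min = √(2|U|/m) = √(2·8.60×10⁻⁶/0.0312) = 0.0235 m/s.

0.0235 m/s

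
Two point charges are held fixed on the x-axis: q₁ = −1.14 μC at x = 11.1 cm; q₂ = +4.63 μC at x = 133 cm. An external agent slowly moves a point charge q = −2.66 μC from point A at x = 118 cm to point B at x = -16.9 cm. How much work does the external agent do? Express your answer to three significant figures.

0.736 J

For quasistatic motion the external work equals the change in potential energy: W_ext = qΔV = q(V_B − V_A).
At A: distances to the source charges are 1.07 m, 0.150 m; V_A = Σ kqᵢ/rᵢ = 2.68×10⁵ V.
At B: distances to the source charges are 0.280 m, 1.50 m; V_B = Σ kqᵢ/rᵢ = -8830 V.
ΔV = V_B − V_A = -2.77×10⁵ V.
W_ext = qΔV = (-2.66×10⁻⁶ C)(-2.77×10⁵ V) = 0.736 J.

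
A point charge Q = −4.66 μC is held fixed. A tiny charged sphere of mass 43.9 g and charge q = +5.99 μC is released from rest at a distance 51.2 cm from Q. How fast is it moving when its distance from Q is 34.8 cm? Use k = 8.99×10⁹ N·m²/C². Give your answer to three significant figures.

3.24 m/s

Only the electrostatic force acts, so mechanical energy is conserved: ½mv² = U₁ − U₂ = kQq(1/r₁ − 1/r₂).
U₁ − U₂ = (8.99×10⁹ N·m²/C²)(-4.66×10⁻⁶ C)(5.99×10⁻⁶ C)(1/0.512 − 1/0.348) = 0.231 J.
v = √(2·0.231/0.0439) = 3.24 m/s.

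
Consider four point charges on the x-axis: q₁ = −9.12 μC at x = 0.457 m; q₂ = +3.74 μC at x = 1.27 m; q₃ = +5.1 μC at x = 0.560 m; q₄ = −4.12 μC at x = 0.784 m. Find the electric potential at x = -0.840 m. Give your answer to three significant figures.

-3.73×10⁴ V

The total potential is the scalar sum of each charge's contribution, V = Σ kqᵢ/rᵢ.
Distances from the field point to each charge: r₁ = 1.30 m, r₂ = 2.11 m, r₃ = 1.40 m, r₄ = 1.62 m.
V = k[(-9.12×10⁻⁶)/(1.30) + (3.74×10⁻⁶)/(2.11) + (5.10×10⁻⁶)/(1.40) + (-4.12×10⁻⁶)/(1.62)] = -3.73×10⁴ V.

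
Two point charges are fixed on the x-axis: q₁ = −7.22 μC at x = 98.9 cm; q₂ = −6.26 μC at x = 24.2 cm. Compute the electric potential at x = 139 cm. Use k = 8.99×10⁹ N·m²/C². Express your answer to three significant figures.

-2.11×10⁵ V

Electric potential is a scalar, so the contributions from each charge add algebraically: V = Σ kqᵢ/rᵢ.
Distances from the field point to each charge: r₁ = 0.401 m, r₂ = 1.15 m.
V = k[(-7.22×10⁻⁶)/(0.401) + (-6.26×10⁻⁶)/(1.15)] = -2.11×10⁵ V.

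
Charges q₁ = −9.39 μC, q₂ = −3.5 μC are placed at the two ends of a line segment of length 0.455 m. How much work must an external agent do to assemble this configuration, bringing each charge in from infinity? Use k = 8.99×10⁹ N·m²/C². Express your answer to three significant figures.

The assembly work is the sum of pairwise potential energies, U = Σ_{i<j} kqᵢqⱼ/rᵢⱼ.
The separation is r = 0.455 m.
U = (0.649) = 0.649 J.

0.649 J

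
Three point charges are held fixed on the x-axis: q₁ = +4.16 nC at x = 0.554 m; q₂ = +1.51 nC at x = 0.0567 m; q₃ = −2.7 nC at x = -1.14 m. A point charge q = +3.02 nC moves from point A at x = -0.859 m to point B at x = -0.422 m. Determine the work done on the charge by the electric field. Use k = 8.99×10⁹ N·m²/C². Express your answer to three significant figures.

-2.35×10⁻⁷ J

The work done by the electric force is W_field = −ΔU = −q(V_B − V_A) = q(V_A − V_B).
At A: distances to the source charges are 1.41 m, 0.916 m, 0.281 m; V_A = Σ kqᵢ/rᵢ = -45.1 V.
At B: distances to the source charges are 0.976 m, 0.479 m, 0.718 m; V_B = Σ kqᵢ/rᵢ = 32.9 V.
ΔV = V_B − V_A = 78.0 V.
W_field = −qΔV = −(3.02×10⁻⁹ C)(78.0 V) = -2.35×10⁻⁷ J.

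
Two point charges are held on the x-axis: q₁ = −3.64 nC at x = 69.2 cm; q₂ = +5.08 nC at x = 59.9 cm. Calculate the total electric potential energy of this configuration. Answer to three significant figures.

The work to assemble the configuration equals its total potential energy, U = Σ kqᵢqⱼ/rᵢⱼ over all pairs.
Pair separations: r₁₂ = 0.0930 m.
U = (-1.79×10⁻⁶) = -1.79×10⁻⁶ J.

-1.79×10⁻⁶ J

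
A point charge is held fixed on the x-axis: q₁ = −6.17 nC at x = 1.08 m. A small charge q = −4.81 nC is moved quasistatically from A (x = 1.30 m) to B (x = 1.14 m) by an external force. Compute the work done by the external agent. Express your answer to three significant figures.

For quasistatic motion the external work equals the change in potential energy: W_ext = qΔV = q(V_B − V_A).
At A: distance to the source charge is 0.220 m; V_A = kq₁/r = -252 V.
At B: distance to the source charge is 0.0600 m; V_B = kq₁/r = -924 V.
ΔV = V_B − V_A = -672 V.
W_ext = qΔV = (-4.81×10⁻⁹ C)(-672 V) = 3.23×10⁻⁶ J.

3.23×10⁻⁶ J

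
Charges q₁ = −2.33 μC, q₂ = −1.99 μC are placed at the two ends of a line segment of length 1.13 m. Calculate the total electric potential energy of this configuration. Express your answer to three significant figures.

0.0369 J

The work to assemble the configuration equals its total potential energy, U = Σ kqᵢqⱼ/rᵢⱼ over all pairs.
The separation is r = 1.13 m.
U = (0.0369) = 0.0369 J.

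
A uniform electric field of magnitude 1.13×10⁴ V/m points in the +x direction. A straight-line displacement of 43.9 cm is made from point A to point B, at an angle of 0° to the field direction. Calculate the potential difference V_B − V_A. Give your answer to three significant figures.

-4960 V

Only the component of displacement along E changes the potential: ΔV = −E·d·cosθ.
ΔV = −(1.13×10⁴ V/m)(0.439 m)cos0° = -4960 V.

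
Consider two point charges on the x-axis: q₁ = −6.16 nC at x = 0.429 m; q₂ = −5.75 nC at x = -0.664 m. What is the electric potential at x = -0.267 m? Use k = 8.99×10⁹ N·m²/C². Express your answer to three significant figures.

Electric potential is a scalar, so the contributions from each charge add algebraically: V = Σ kqᵢ/rᵢ.
Distances from the field point to each charge: r₁ = 0.696 m, r₂ = 0.397 m.
V = k[(-6.16×10⁻⁹)/(0.696) + (-5.75×10⁻⁹)/(0.397)] = -210 V.

-210 V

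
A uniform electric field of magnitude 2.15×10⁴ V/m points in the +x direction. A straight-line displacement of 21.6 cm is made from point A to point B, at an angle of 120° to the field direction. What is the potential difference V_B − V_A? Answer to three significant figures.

Only the component of displacement along E changes the potential: ΔV = −E·d·cosθ.
ΔV = −(2.15×10⁴ V/m)(0.216 m)cos120° = 2320 V.

2320 V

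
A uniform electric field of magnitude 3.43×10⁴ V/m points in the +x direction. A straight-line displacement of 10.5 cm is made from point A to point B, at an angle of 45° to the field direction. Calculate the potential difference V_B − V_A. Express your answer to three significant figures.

Only the component of displacement along E changes the potential: ΔV = −E·d·cosθ.
ΔV = −(3.43×10⁴ V/m)(0.105 m)cos45° = -2550 V.

-2550 V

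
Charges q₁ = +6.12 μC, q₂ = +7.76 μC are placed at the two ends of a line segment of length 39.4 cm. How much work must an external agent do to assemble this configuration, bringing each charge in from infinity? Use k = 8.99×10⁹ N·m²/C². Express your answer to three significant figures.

The assembly work is the sum of pairwise potential energies, U = Σ_{i<j} kqᵢqⱼ/rᵢⱼ.
The separation is r = 0.394 m.
U = (1.08) = 1.08 J.

1.08 J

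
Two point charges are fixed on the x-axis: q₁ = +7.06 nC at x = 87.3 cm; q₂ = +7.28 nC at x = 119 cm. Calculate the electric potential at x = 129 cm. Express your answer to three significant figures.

The total potential is the scalar sum of each charge's contribution, V = Σ kqᵢ/rᵢ.
Distances from the field point to each charge: r₁ = 0.417 m, r₂ = 0.100 m.
V = k[(7.06×10⁻⁹)/(0.417) + (7.28×10⁻⁹)/(0.100)] = 807 V.

807 V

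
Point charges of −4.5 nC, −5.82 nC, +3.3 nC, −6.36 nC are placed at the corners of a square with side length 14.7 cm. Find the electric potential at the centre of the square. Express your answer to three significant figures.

-1160 V

Electric potential is a scalar, so the contributions from each charge add algebraically: V = Σ kqᵢ/rᵢ.
The distance from each corner to the centre is a√2/2 = 0.104 m.
V = k[(-4.50×10⁻⁹)/(0.104) + (-5.82×10⁻⁹)/(0.104) + (3.30×10⁻⁹)/(0.104) + (-6.36×10⁻⁹)/(0.104)] = -1160 V.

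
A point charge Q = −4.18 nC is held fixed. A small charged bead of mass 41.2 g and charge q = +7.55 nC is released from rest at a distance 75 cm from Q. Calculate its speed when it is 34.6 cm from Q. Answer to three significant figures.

4.63×10⁻³ m/s

Only the electrostatic force acts, so mechanical energy is conserved: ½mv² = U₁ − U₂ = kQq(1/r₁ − 1/r₂).
U₁ − U₂ = (8.99×10⁹ N·m²/C²)(-4.18×10⁻⁹ C)(7.55×10⁻⁹ C)(1/0.750 − 1/0.346) = 4.42×10⁻⁷ J.
v = √(2·4.42×10⁻⁷/0.0412) = 4.63×10⁻³ m/s.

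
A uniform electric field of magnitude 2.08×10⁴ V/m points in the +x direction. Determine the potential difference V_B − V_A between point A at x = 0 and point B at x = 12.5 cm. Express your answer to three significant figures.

In a uniform field, potential decreases in the direction of E: V_B − V_A = −E·Δx.
V_B − V_A = −(2.08×10⁴ V/m)(0.125 m) = -2600 V.

-2600 V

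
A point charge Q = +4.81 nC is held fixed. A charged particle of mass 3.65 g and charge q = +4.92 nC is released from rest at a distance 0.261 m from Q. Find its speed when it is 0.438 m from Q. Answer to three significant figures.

Only the electrostatic force acts, so mechanical energy is conserved: ½mv² = U₁ − U₂ = kQq(1/r₁ − 1/r₂).
U₁ − U₂ = (8.99×10⁹ N·m²/C²)(4.81×10⁻⁹ C)(4.92×10⁻⁹ C)(1/0.261 − 1/0.438) = 3.29×10⁻⁷ J.
v = √(2·3.29×10⁻⁷/3.65×10⁻³) = 0.0134 m/s.

0.0134 m/s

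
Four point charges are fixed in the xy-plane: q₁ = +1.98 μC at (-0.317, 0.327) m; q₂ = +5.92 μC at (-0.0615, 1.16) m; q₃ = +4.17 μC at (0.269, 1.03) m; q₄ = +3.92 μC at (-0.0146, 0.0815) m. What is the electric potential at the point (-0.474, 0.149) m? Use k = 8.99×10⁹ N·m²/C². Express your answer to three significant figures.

The total potential is the scalar sum of each charge's contribution, V = Σ kqᵢ/rᵢ.
Distances from the field point to each charge: r₁ = 0.237 m, r₂ = 1.09 m, r₃ = 1.15 m, r₄ = 0.464 m.
V = k[(1.98×10⁻⁶)/(0.237) + (5.92×10⁻⁶)/(1.09) + (4.17×10⁻⁶)/(1.15) + (3.92×10⁻⁶)/(0.464)] = 2.32×10⁵ V.

2.32×10⁵ V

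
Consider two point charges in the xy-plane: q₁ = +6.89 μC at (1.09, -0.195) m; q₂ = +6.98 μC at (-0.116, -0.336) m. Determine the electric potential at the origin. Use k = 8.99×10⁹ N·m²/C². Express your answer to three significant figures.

2.32×10⁵ V

The total potential is the scalar sum of each charge's contribution, V = Σ kqᵢ/rᵢ.
Distances from the field point to each charge: r₁ = 1.11 m, r₂ = 0.355 m.
V = k[(6.89×10⁻⁶)/(1.11) + (6.98×10⁻⁶)/(0.355)] = 2.32×10⁵ V.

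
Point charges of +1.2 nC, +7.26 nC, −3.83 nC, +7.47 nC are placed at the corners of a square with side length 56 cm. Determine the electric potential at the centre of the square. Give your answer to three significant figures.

The total potential is the scalar sum of each charge's contribution, V = Σ kqᵢ/rᵢ.
The distance from each corner to the centre is a√2/2 = 0.396 m.
V = k[(1.20×10⁻⁹)/(0.396) + (7.26×10⁻⁹)/(0.396) + (-3.83×10⁻⁹)/(0.396) + (7.47×10⁻⁹)/(0.396)] = 275 V.

275 V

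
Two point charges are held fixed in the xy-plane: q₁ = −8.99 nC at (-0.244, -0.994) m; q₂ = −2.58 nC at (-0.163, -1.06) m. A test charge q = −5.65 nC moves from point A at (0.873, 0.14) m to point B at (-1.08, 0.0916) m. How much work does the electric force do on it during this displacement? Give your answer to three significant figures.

-5.27×10⁻⁸ J

The work done by the electric force is W_field = −ΔU = −q(V_B − V_A) = q(V_A − V_B).
At A: distances to the source charges are 1.59 m, 1.59 m; V_A = Σ kqᵢ/rᵢ = -65.4 V.
At B: distances to the source charges are 1.37 m, 1.47 m; V_B = Σ kqᵢ/rᵢ = -74.7 V.
ΔV = V_B − V_A = -9.34 V.
W_field = −qΔV = −(-5.65×10⁻⁹ C)(-9.34 V) = -5.27×10⁻⁸ J.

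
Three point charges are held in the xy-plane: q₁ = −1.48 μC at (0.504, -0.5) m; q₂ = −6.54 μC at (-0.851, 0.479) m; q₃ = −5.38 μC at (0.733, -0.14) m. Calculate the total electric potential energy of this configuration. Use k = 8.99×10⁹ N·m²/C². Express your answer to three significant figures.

0.406 J

The assembly work is the sum of pairwise potential energies, U = Σ_{i<j} kqᵢqⱼ/rᵢⱼ.
Pair separations: r₁₂ = 1.67 m, r₁₃ = 0.427 m, r₂₃ = 1.70 m.
U = (0.0521) + (0.168) + (0.186) = 0.406 J.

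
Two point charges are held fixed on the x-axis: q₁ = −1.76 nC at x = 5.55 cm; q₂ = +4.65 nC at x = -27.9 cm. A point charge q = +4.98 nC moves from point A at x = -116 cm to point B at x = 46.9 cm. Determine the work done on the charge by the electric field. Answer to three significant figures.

8.37×10⁻⁸ J

The work done by the electric force is W_field = −ΔU = −q(V_B − V_A) = q(V_A − V_B).
At A: distances to the source charges are 1.22 m, 0.881 m; V_A = Σ kqᵢ/rᵢ = 34.4 V.
At B: distances to the source charges are 0.413 m, 0.748 m; V_B = Σ kqᵢ/rᵢ = 17.6 V.
ΔV = V_B − V_A = -16.8 V.
W_field = −qΔV = −(4.98×10⁻⁹ C)(-16.8 V) = 8.37×10⁻⁸ J.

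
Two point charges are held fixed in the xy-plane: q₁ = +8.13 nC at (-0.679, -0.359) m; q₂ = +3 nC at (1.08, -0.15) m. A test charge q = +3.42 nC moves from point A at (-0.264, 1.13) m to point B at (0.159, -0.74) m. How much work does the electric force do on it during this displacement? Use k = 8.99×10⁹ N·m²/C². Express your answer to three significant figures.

-1.44×10⁻⁷ J

The work done by the electric force is W_field = −ΔU = −q(V_B − V_A) = q(V_A − V_B).
At A: distances to the source charges are 1.55 m, 1.86 m; V_A = Σ kqᵢ/rᵢ = 61.8 V.
At B: distances to the source charges are 0.921 m, 1.09 m; V_B = Σ kqᵢ/rᵢ = 104 V.
ΔV = V_B − V_A = 42.2 V.
W_field = −qΔV = −(3.42×10⁻⁹ C)(42.2 V) = -1.44×10⁻⁷ J.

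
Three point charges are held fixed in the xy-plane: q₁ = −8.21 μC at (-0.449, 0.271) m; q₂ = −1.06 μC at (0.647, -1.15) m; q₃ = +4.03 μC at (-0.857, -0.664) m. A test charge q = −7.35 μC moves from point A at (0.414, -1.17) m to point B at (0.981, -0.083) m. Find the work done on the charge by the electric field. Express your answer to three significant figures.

0.135 J

The work done by the electric force is W_field = −ΔU = −q(V_B − V_A) = q(V_A − V_B).
At A: distances to the source charges are 1.68 m, 0.234 m, 1.37 m; V_A = Σ kqᵢ/rᵢ = -5.82×10⁴ V.
At B: distances to the source charges are 1.47 m, 1.12 m, 1.93 m; V_B = Σ kqᵢ/rᵢ = -3.98×10⁴ V.
ΔV = V_B − V_A = 1.84×10⁴ V.
W_field = −qΔV = −(-7.35×10⁻⁶ C)(1.84×10⁴ V) = 0.135 J.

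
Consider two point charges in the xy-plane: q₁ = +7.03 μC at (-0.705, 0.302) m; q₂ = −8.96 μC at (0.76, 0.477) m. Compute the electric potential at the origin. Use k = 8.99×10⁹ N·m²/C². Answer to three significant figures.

-7370 V

The total potential is the scalar sum of each charge's contribution, V = Σ kqᵢ/rᵢ.
Distances from the field point to each charge: r₁ = 0.767 m, r₂ = 0.897 m.
V = k[(7.03×10⁻⁶)/(0.767) + (-8.96×10⁻⁶)/(0.897)] = -7370 V.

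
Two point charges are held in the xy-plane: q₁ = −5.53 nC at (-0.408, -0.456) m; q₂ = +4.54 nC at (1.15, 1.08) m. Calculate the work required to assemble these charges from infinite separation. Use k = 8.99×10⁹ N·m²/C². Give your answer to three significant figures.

The work to assemble the configuration equals its total potential energy, U = Σ kqᵢqⱼ/rᵢⱼ over all pairs.
Pair separations: r₁₂ = 2.19 m.
U = (-1.03×10⁻⁷) = -1.03×10⁻⁷ J.

-1.03×10⁻⁷ J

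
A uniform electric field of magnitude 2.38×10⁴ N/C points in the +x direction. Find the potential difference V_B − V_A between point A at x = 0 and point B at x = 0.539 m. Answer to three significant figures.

In a uniform field, potential decreases in the direction of E: V_B − V_A = −E·Δx.
V_B − V_A = −(2.38×10⁴ V/m)(0.539 m) = -1.28×10⁴ V.

-1.28×10⁴ V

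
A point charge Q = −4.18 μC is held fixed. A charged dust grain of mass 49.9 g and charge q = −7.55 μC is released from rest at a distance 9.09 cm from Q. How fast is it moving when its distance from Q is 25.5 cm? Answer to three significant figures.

Only the electrostatic force acts, so mechanical energy is conserved: ½mv² = U₁ − U₂ = kQq(1/r₁ − 1/r₂).
U₁ − U₂ = (8.99×10⁹ N·m²/C²)(-4.18×10⁻⁶ C)(-7.55×10⁻⁶ C)(1/0.0909 − 1/0.255) = 2.01 J.
v = √(2·2.01/0.0499) = 8.97 m/s.

8.97 m/s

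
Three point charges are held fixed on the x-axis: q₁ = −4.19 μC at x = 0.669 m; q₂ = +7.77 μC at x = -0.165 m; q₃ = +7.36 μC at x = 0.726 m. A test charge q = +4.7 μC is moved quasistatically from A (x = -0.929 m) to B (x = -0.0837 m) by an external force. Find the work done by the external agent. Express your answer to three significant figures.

For quasistatic motion the external work equals the change in potential energy: W_ext = qΔV = q(V_B − V_A).
At A: distances to the source charges are 1.60 m, 0.764 m, 1.66 m; V_A = Σ kqᵢ/rᵢ = 1.08×10⁵ V.
At B: distances to the source charges are 0.753 m, 0.0813 m, 0.810 m; V_B = Σ kqᵢ/rᵢ = 8.91×10⁵ V.
ΔV = V_B − V_A = 7.83×10⁵ V.
W_ext = qΔV = (4.70×10⁻⁶ C)(7.83×10⁵ V) = 3.68 J.

3.68 J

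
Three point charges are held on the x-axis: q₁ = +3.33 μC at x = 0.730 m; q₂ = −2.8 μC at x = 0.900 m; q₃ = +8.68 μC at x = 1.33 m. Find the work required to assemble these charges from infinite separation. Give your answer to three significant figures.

The work to assemble the configuration equals its total potential energy, U = Σ kqᵢqⱼ/rᵢⱼ over all pairs.
Pair separations: r₁₂ = 0.170 m, r₁₃ = 0.600 m, r₂₃ = 0.430 m.
U = (-0.493) + (0.433) + (-0.508) = -0.568 J.

-0.568 J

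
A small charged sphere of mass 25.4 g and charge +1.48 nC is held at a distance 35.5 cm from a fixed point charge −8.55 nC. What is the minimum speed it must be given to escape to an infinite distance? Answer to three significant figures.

To just escape, total mechanical energy must reach zero at infinity: ½mv²_min + U = 0, so ½mv²_min = −U = |kQq|/r.
|U| = |kQq|/r = (8.99×10⁹ N·m²/C²)(8.55×10⁻⁹)(1.48×10⁻⁹)/(0.355) = 3.20×10⁻⁷ J.
v_min = √(2|U|/m) = √(2·3.20×10⁻⁷/0.0254) = 5.02×10⁻³ m/s.

5.02×10⁻³ m/s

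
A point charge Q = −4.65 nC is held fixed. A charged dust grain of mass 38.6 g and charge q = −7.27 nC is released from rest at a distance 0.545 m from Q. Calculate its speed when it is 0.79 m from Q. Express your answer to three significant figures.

Only the electrostatic force acts, so mechanical energy is conserved: ½mv² = U₁ − U₂ = kQq(1/r₁ − 1/r₂).
U₁ − U₂ = (8.99×10⁹ N·m²/C²)(-4.65×10⁻⁹ C)(-7.27×10⁻⁹ C)(1/0.545 − 1/0.790) = 1.73×10⁻⁷ J.
v = √(2·1.73×10⁻⁷/0.0386) = 2.99×10⁻³ m/s.

2.99×10⁻³ m/s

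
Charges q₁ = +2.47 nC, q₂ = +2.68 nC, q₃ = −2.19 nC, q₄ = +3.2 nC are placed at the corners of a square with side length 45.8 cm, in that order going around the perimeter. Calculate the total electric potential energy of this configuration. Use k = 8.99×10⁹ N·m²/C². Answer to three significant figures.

The work to assemble the configuration equals its total potential energy, U = Σ kqᵢqⱼ/rᵢⱼ over all pairs.
The four side pairs have separation 0.458 m and the two diagonal pairs 0.648 m.
Summing all 6 pair terms gives U = 7.63×10⁻⁸ J.

7.63×10⁻⁸ J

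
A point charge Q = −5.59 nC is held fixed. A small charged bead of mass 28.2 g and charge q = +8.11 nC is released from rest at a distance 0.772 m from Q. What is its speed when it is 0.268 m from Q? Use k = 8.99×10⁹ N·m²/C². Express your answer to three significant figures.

Only the electrostatic force acts, so mechanical energy is conserved: ½mv² = U₁ − U₂ = kQq(1/r₁ − 1/r₂).
U₁ − U₂ = (8.99×10⁹ N·m²/C²)(-5.59×10⁻⁹ C)(8.11×10⁻⁹ C)(1/0.772 − 1/0.268) = 9.93×10⁻⁷ J.
v = √(2·9.93×10⁻⁷/0.0282) = 8.39×10⁻³ m/s.

8.39×10⁻³ m/s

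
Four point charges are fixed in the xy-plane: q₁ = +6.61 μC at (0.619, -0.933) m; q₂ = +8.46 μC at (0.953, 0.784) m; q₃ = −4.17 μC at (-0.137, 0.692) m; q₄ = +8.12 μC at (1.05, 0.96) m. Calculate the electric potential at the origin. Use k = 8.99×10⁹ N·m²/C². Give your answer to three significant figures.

Electric potential is a scalar, so the contributions from each charge add algebraically: V = Σ kqᵢ/rᵢ.
Distances from the field point to each charge: r₁ = 1.12 m, r₂ = 1.23 m, r₃ = 0.705 m, r₄ = 1.42 m.
V = k[(6.61×10⁻⁶)/(1.12) + (8.46×10⁻⁶)/(1.23) + (-4.17×10⁻⁶)/(0.705) + (8.12×10⁻⁶)/(1.42)] = 1.13×10⁵ V.

1.13×10⁵ V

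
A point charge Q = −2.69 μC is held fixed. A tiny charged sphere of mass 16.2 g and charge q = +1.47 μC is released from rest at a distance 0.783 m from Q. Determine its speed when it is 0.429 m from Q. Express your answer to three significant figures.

Only the electrostatic force acts, so mechanical energy is conserved: ½mv² = U₁ − U₂ = kQq(1/r₁ − 1/r₂).
U₁ − U₂ = (8.99×10⁹ N·m²/C²)(-2.69×10⁻⁶ C)(1.47×10⁻⁶ C)(1/0.783 − 1/0.429) = 0.0375 J.
v = √(2·0.0375/0.0162) = 2.15 m/s.

2.15 m/s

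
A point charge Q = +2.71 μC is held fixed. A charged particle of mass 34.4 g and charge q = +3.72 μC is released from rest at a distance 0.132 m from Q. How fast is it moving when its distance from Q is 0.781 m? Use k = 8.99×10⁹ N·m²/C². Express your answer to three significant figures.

5.76 m/s

Only the electrostatic force acts, so mechanical energy is conserved: ½mv² = U₁ − U₂ = kQq(1/r₁ − 1/r₂).
U₁ − U₂ = (8.99×10⁹ N·m²/C²)(2.71×10⁻⁶ C)(3.72×10⁻⁶ C)(1/0.132 − 1/0.781) = 0.571 J.
v = √(2·0.571/0.0344) = 5.76 m/s.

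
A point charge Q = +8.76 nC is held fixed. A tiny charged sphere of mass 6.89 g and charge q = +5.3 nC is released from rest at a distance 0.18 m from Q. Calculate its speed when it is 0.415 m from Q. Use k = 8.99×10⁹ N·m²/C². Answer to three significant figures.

0.0195 m/s

Only the electrostatic force acts, so mechanical energy is conserved: ½mv² = U₁ − U₂ = kQq(1/r₁ − 1/r₂).
U₁ − U₂ = (8.99×10⁹ N·m²/C²)(8.76×10⁻⁹ C)(5.30×10⁻⁹ C)(1/0.180 − 1/0.415) = 1.31×10⁻⁶ J.
v = √(2·1.31×10⁻⁶/6.89×10⁻³) = 0.0195 m/s.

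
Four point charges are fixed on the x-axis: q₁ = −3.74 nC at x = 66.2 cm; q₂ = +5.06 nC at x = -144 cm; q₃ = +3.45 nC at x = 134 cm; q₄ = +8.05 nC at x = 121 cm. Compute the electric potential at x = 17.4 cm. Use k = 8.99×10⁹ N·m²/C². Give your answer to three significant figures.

Electric potential is a scalar, so the contributions from each charge add algebraically: V = Σ kqᵢ/rᵢ.
Distances from the field point to each charge: r₁ = 0.488 m, r₂ = 1.61 m, r₃ = 1.17 m, r₄ = 1.04 m.
V = k[(-3.74×10⁻⁹)/(0.488) + (5.06×10⁻⁹)/(1.61) + (3.45×10⁻⁹)/(1.17) + (8.05×10⁻⁹)/(1.04)] = 55.7 V.

55.7 V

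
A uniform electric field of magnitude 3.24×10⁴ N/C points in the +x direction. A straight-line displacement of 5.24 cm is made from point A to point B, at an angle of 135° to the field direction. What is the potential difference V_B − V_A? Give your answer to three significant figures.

Only the component of displacement along E changes the potential: ΔV = −E·d·cosθ.
ΔV = −(3.24×10⁴ V/m)(0.0524 m)cos135° = 1200 V.

1200 V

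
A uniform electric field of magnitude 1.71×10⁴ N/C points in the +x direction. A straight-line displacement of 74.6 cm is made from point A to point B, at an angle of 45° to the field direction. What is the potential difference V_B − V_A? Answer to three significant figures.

-9020 V

Only the component of displacement along E changes the potential: ΔV = −E·d·cosθ.
ΔV = −(1.71×10⁴ V/m)(0.746 m)cos45° = -9020 V.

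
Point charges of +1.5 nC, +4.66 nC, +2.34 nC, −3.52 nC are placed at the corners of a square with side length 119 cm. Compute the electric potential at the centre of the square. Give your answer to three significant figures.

53.2 V

The total potential is the scalar sum of each charge's contribution, V = Σ kqᵢ/rᵢ.
The distance from each corner to the centre is a√2/2 = 0.841 m.
V = k[(1.50×10⁻⁹)/(0.841) + (4.66×10⁻⁹)/(0.841) + (2.34×10⁻⁹)/(0.841) + (-3.52×10⁻⁹)/(0.841)] = 53.2 V.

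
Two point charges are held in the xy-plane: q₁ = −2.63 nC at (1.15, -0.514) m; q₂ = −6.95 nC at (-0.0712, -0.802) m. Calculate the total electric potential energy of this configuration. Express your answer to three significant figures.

1.31×10⁻⁷ J

The work to assemble the configuration equals its total potential energy, U = Σ kqᵢqⱼ/rᵢⱼ over all pairs.
Pair separations: r₁₂ = 1.25 m.
U = (1.31×10⁻⁷) = 1.31×10⁻⁷ J.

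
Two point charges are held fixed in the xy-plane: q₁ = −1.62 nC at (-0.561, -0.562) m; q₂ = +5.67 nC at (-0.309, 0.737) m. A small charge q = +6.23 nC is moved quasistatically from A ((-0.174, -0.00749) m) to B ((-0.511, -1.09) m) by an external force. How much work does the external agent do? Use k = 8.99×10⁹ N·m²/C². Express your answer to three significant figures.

-2.84×10⁻⁷ J

For quasistatic motion the external work equals the change in potential energy: W_ext = qΔV = q(V_B − V_A).
At A: distances to the source charges are 0.676 m, 0.757 m; V_A = Σ kqᵢ/rᵢ = 45.8 V.
At B: distances to the source charges are 0.530 m, 1.84 m; V_B = Σ kqᵢ/rᵢ = 0.271 V.
ΔV = V_B − V_A = -45.6 V.
W_ext = qΔV = (6.23×10⁻⁹ C)(-45.6 V) = -2.84×10⁻⁷ J.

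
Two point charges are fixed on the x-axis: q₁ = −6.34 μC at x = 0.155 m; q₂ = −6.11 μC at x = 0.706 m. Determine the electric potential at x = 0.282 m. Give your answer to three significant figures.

-5.78×10⁵ V

The total potential is the scalar sum of each charge's contribution, V = Σ kqᵢ/rᵢ.
Distances from the field point to each charge: r₁ = 0.127 m, r₂ = 0.424 m.
V = k[(-6.34×10⁻⁶)/(0.127) + (-6.11×10⁻⁶)/(0.424)] = -5.78×10⁵ V.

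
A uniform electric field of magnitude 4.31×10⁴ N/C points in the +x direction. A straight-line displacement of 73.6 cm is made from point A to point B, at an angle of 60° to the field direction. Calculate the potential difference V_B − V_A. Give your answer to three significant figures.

Only the component of displacement along E changes the potential: ΔV = −E·d·cosθ.
ΔV = −(4.31×10⁴ V/m)(0.736 m)cos60° = -1.59×10⁴ V.

-1.59×10⁴ V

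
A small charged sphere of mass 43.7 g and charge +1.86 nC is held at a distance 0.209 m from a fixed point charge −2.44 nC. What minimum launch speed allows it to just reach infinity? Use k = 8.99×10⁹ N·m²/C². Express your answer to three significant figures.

2.99×10⁻³ m/s

To just escape, total mechanical energy must reach zero at infinity: ½mv²_min + U = 0, so ½mv²_min = −U = |kQq|/r.
|U| = |kQq|/r = (8.99×10⁹ N·m²/C²)(2.44×10⁻⁹)(1.86×10⁻⁹)/(0.209) = 1.95×10⁻⁷ J.
v_min = √(2|U|/m) = √(2·1.95×10⁻⁷/0.0437) = 2.99×10⁻³ m/s.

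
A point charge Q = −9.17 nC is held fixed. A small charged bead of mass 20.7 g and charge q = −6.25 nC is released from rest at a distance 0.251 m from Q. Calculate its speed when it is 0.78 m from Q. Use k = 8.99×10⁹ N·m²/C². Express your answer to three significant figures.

0.0116 m/s

Only the electrostatic force acts, so mechanical energy is conserved: ½mv² = U₁ − U₂ = kQq(1/r₁ − 1/r₂).
U₁ − U₂ = (8.99×10⁹ N·m²/C²)(-9.17×10⁻⁹ C)(-6.25×10⁻⁹ C)(1/0.251 − 1/0.780) = 1.39×10⁻⁶ J.
v = √(2·1.39×10⁻⁶/0.0207) = 0.0116 m/s.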